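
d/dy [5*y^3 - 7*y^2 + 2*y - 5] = 15*y^2 - 14*y + 2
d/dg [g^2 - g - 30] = 2*g - 1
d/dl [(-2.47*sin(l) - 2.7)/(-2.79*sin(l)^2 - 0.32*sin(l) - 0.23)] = (-15.066*sin(l) + 3.44565*cos(2*l) - 3.74155)*cos(l)/(2.79*sin(l)^2 + 0.32*sin(l) + 0.23)^2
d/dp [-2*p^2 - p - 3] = -4*p - 1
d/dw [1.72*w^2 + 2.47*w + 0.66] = 3.44*w + 2.47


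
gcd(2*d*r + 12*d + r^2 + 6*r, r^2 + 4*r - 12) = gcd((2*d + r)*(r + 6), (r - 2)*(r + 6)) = r + 6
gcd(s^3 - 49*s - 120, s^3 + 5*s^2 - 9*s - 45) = s^2 + 8*s + 15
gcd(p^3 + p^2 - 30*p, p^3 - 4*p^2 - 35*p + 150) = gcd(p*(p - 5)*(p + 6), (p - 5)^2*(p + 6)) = p^2 + p - 30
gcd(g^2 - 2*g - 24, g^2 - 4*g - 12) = g - 6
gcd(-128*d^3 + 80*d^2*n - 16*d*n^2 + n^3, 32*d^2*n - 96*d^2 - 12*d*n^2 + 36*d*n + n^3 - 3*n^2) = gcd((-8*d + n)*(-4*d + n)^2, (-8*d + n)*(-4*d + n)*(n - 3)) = 32*d^2 - 12*d*n + n^2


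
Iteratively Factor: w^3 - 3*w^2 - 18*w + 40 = (w - 2)*(w^2 - w - 20) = (w - 2)*(w + 4)*(w - 5)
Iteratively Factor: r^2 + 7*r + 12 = (r + 4)*(r + 3)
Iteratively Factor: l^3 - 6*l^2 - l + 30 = (l - 5)*(l^2 - l - 6) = (l - 5)*(l + 2)*(l - 3)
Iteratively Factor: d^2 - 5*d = (d)*(d - 5)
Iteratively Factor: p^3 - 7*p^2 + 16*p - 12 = (p - 2)*(p^2 - 5*p + 6) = (p - 2)^2*(p - 3)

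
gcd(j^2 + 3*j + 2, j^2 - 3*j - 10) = j + 2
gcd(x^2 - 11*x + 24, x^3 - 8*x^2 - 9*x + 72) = x^2 - 11*x + 24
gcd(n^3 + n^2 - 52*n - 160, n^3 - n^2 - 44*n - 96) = n^2 - 4*n - 32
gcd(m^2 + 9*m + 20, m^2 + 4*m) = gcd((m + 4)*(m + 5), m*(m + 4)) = m + 4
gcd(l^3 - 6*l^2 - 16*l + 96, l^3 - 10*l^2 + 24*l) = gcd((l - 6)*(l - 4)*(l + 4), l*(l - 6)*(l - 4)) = l^2 - 10*l + 24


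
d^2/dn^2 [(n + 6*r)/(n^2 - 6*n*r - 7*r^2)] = 2*(-3*n*(-n^2 + 6*n*r + 7*r^2) - 4*(n - 3*r)^2*(n + 6*r))/(-n^2 + 6*n*r + 7*r^2)^3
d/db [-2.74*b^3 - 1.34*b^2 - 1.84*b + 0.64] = -8.22*b^2 - 2.68*b - 1.84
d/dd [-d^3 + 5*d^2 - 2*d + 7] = -3*d^2 + 10*d - 2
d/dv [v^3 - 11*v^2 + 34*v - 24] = 3*v^2 - 22*v + 34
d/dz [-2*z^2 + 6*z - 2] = 6 - 4*z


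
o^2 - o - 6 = (o - 3)*(o + 2)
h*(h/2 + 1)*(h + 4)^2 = h^4/2 + 5*h^3 + 16*h^2 + 16*h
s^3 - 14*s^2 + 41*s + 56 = (s - 8)*(s - 7)*(s + 1)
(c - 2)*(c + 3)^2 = c^3 + 4*c^2 - 3*c - 18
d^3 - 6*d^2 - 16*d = d*(d - 8)*(d + 2)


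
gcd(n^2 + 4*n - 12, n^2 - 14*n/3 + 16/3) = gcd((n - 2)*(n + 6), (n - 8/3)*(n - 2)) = n - 2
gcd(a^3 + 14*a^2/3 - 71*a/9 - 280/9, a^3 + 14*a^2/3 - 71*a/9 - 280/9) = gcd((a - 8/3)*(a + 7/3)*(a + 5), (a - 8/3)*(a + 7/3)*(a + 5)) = a^3 + 14*a^2/3 - 71*a/9 - 280/9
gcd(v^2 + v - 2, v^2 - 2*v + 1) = v - 1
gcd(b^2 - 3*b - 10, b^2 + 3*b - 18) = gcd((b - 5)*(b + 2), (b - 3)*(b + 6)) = 1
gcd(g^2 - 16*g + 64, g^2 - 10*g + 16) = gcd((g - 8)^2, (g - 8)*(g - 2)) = g - 8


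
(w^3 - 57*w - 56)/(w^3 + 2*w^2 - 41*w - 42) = (w - 8)/(w - 6)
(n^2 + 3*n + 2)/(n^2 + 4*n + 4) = (n + 1)/(n + 2)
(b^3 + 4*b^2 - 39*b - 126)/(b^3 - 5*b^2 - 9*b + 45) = (b^2 + b - 42)/(b^2 - 8*b + 15)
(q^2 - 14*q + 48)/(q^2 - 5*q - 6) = (q - 8)/(q + 1)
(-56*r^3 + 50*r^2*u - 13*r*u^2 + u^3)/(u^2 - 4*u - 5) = (56*r^3 - 50*r^2*u + 13*r*u^2 - u^3)/(-u^2 + 4*u + 5)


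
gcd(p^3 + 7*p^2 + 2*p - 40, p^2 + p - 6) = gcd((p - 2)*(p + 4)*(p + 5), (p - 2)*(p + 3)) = p - 2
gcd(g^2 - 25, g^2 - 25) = g^2 - 25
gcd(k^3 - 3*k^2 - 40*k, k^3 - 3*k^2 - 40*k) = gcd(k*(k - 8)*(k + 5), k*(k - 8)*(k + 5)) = k^3 - 3*k^2 - 40*k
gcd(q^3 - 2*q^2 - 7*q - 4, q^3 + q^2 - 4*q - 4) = q + 1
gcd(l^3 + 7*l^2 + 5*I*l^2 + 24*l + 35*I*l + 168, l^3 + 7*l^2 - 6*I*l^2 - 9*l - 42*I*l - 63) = l^2 + l*(7 - 3*I) - 21*I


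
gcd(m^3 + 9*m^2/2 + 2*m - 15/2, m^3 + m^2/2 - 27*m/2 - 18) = m + 3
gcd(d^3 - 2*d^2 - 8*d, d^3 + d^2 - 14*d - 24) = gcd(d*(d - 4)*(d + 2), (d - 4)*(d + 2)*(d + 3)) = d^2 - 2*d - 8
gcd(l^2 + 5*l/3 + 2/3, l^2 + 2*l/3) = l + 2/3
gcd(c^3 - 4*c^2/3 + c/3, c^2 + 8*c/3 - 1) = c - 1/3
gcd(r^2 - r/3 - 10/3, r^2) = 1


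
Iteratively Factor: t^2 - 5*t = (t)*(t - 5)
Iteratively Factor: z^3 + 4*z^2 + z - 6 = (z - 1)*(z^2 + 5*z + 6) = (z - 1)*(z + 2)*(z + 3)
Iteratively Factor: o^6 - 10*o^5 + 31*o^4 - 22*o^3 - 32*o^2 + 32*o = (o + 1)*(o^5 - 11*o^4 + 42*o^3 - 64*o^2 + 32*o) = (o - 4)*(o + 1)*(o^4 - 7*o^3 + 14*o^2 - 8*o) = (o - 4)*(o - 1)*(o + 1)*(o^3 - 6*o^2 + 8*o) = (o - 4)^2*(o - 1)*(o + 1)*(o^2 - 2*o) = o*(o - 4)^2*(o - 1)*(o + 1)*(o - 2)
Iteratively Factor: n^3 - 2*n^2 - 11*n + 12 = (n + 3)*(n^2 - 5*n + 4) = (n - 1)*(n + 3)*(n - 4)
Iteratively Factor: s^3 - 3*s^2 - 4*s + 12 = (s - 3)*(s^2 - 4) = (s - 3)*(s + 2)*(s - 2)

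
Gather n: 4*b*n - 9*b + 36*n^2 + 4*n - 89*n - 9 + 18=-9*b + 36*n^2 + n*(4*b - 85) + 9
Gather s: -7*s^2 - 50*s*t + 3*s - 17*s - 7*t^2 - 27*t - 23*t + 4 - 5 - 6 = -7*s^2 + s*(-50*t - 14) - 7*t^2 - 50*t - 7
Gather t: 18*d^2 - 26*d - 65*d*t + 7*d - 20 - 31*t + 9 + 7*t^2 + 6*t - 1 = 18*d^2 - 19*d + 7*t^2 + t*(-65*d - 25) - 12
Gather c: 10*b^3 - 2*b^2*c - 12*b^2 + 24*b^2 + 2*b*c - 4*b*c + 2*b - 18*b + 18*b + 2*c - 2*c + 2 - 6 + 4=10*b^3 + 12*b^2 + 2*b + c*(-2*b^2 - 2*b)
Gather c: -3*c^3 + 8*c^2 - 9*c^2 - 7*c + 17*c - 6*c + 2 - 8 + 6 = -3*c^3 - c^2 + 4*c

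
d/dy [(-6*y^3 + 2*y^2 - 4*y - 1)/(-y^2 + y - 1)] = (6*y^4 - 12*y^3 + 16*y^2 - 6*y + 5)/(y^4 - 2*y^3 + 3*y^2 - 2*y + 1)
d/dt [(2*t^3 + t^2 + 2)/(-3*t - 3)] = (-4*t^3 - 7*t^2 - 2*t + 2)/(3*(t^2 + 2*t + 1))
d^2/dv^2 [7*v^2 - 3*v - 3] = 14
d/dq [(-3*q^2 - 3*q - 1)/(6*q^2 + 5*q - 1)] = (3*q^2 + 18*q + 8)/(36*q^4 + 60*q^3 + 13*q^2 - 10*q + 1)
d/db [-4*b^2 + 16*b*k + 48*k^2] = -8*b + 16*k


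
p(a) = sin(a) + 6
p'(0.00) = 1.00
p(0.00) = 6.00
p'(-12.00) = 0.84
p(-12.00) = 6.54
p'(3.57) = -0.91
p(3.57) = 5.58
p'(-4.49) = -0.22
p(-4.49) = 6.98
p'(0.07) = 1.00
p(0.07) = 6.07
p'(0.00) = 1.00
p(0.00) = 6.00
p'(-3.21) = -1.00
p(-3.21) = 6.07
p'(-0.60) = 0.83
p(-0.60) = 5.44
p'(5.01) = 0.29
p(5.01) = 5.04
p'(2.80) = -0.94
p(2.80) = 6.33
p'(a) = cos(a)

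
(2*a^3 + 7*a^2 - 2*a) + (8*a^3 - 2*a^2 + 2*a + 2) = 10*a^3 + 5*a^2 + 2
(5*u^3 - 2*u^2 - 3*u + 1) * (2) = 10*u^3 - 4*u^2 - 6*u + 2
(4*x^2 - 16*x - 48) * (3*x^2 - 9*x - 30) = 12*x^4 - 84*x^3 - 120*x^2 + 912*x + 1440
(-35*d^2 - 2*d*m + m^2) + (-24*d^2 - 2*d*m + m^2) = -59*d^2 - 4*d*m + 2*m^2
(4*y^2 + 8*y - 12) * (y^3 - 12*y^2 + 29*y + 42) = 4*y^5 - 40*y^4 + 8*y^3 + 544*y^2 - 12*y - 504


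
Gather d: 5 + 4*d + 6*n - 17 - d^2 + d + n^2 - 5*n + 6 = -d^2 + 5*d + n^2 + n - 6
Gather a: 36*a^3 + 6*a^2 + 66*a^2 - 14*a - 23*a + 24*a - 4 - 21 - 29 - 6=36*a^3 + 72*a^2 - 13*a - 60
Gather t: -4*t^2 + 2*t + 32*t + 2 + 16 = -4*t^2 + 34*t + 18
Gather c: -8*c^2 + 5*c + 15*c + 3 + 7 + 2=-8*c^2 + 20*c + 12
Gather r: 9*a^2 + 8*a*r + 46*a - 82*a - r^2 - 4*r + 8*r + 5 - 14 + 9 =9*a^2 - 36*a - r^2 + r*(8*a + 4)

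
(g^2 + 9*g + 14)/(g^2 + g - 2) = (g + 7)/(g - 1)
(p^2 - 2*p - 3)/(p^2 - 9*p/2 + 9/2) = 2*(p + 1)/(2*p - 3)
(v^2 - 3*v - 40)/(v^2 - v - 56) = (v + 5)/(v + 7)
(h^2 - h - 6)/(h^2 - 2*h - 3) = (h + 2)/(h + 1)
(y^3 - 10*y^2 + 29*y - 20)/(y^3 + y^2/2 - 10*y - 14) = 2*(y^3 - 10*y^2 + 29*y - 20)/(2*y^3 + y^2 - 20*y - 28)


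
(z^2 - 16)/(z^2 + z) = (z^2 - 16)/(z*(z + 1))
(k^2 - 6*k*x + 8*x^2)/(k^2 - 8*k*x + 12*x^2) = (-k + 4*x)/(-k + 6*x)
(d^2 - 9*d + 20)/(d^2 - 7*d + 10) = (d - 4)/(d - 2)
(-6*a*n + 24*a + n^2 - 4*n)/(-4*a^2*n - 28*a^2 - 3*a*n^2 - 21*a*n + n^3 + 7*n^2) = (6*a*n - 24*a - n^2 + 4*n)/(4*a^2*n + 28*a^2 + 3*a*n^2 + 21*a*n - n^3 - 7*n^2)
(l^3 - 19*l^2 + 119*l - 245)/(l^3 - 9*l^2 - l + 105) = (l - 7)/(l + 3)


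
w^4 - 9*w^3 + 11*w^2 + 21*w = w*(w - 7)*(w - 3)*(w + 1)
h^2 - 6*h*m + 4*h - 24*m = (h + 4)*(h - 6*m)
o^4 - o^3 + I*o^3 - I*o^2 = o^2*(o - 1)*(o + I)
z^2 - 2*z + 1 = (z - 1)^2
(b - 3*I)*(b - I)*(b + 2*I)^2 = b^4 + 9*b^2 + 4*I*b + 12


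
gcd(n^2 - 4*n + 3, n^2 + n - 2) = n - 1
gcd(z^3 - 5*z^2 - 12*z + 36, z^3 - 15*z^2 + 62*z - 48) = z - 6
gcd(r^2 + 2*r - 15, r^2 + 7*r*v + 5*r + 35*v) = r + 5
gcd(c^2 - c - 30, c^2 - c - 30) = c^2 - c - 30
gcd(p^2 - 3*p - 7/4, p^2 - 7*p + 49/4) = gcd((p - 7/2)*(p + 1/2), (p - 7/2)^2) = p - 7/2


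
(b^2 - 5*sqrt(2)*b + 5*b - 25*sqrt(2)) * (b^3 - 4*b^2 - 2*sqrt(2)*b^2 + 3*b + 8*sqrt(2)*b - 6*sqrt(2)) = b^5 - 7*sqrt(2)*b^4 + b^4 - 7*sqrt(2)*b^3 + 3*b^3 + 35*b^2 + 119*sqrt(2)*b^2 - 340*b - 105*sqrt(2)*b + 300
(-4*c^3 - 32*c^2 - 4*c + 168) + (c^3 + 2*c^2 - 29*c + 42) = -3*c^3 - 30*c^2 - 33*c + 210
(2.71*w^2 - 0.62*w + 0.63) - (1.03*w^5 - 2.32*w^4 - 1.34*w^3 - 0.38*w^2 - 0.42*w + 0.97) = -1.03*w^5 + 2.32*w^4 + 1.34*w^3 + 3.09*w^2 - 0.2*w - 0.34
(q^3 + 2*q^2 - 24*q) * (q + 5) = q^4 + 7*q^3 - 14*q^2 - 120*q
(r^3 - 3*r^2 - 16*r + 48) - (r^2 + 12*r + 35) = r^3 - 4*r^2 - 28*r + 13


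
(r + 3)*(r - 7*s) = r^2 - 7*r*s + 3*r - 21*s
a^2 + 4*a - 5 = (a - 1)*(a + 5)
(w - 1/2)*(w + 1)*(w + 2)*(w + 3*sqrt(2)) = w^4 + 5*w^3/2 + 3*sqrt(2)*w^3 + w^2/2 + 15*sqrt(2)*w^2/2 - w + 3*sqrt(2)*w/2 - 3*sqrt(2)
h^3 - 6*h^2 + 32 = (h - 4)^2*(h + 2)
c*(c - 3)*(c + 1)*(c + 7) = c^4 + 5*c^3 - 17*c^2 - 21*c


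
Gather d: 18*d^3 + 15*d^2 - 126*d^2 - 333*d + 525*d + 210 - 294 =18*d^3 - 111*d^2 + 192*d - 84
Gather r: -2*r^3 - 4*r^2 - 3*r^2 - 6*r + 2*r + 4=-2*r^3 - 7*r^2 - 4*r + 4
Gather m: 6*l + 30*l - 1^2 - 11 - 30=36*l - 42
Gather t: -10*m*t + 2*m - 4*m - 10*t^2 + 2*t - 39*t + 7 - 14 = -2*m - 10*t^2 + t*(-10*m - 37) - 7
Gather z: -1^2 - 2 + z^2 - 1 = z^2 - 4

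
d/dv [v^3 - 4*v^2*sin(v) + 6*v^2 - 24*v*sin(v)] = -4*v^2*cos(v) + 3*v^2 - 8*v*sin(v) - 24*v*cos(v) + 12*v - 24*sin(v)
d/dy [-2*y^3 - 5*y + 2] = -6*y^2 - 5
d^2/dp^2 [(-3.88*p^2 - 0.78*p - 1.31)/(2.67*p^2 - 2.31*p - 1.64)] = (2.8421709430404e-14*p^4 - 58.982436*p^3 - 157.971618*p^2 + 27.985338*p - 40.41443)/(19.034163*p^6 - 49.403277*p^5 + 7.667973*p^4 + 48.363777*p^3 - 4.709916*p^2 - 18.638928*p - 4.410944)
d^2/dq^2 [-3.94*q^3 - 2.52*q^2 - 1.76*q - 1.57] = -23.64*q - 5.04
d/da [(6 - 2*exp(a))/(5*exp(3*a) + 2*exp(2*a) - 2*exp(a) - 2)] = 2*((exp(a) - 3)*(15*exp(2*a) + 4*exp(a) - 2) - 5*exp(3*a) - 2*exp(2*a) + 2*exp(a) + 2)*exp(a)/(5*exp(3*a) + 2*exp(2*a) - 2*exp(a) - 2)^2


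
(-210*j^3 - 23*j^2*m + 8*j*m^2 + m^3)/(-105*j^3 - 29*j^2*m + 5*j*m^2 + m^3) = (6*j + m)/(3*j + m)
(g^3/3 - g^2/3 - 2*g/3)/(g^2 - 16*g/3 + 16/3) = g*(g^2 - g - 2)/(3*g^2 - 16*g + 16)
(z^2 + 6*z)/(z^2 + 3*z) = (z + 6)/(z + 3)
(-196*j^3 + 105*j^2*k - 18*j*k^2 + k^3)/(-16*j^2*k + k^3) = (49*j^2 - 14*j*k + k^2)/(k*(4*j + k))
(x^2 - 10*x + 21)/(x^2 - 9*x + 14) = (x - 3)/(x - 2)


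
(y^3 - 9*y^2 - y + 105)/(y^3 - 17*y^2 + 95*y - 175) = (y + 3)/(y - 5)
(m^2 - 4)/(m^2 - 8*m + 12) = (m + 2)/(m - 6)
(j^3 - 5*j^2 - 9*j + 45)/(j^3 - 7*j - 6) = (j^2 - 2*j - 15)/(j^2 + 3*j + 2)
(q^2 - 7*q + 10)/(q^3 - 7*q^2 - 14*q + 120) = (q - 2)/(q^2 - 2*q - 24)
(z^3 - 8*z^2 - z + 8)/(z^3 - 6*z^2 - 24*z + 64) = (z^2 - 1)/(z^2 + 2*z - 8)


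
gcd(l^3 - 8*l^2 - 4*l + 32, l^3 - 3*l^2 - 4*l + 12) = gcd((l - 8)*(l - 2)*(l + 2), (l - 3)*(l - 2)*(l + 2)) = l^2 - 4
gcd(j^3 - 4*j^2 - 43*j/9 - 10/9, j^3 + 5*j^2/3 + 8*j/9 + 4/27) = j^2 + j + 2/9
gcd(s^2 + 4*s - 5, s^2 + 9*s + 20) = s + 5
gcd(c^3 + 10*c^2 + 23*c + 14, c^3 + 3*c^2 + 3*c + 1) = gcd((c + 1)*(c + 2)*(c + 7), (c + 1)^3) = c + 1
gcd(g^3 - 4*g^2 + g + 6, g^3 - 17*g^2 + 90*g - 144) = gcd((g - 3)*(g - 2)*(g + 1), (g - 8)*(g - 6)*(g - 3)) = g - 3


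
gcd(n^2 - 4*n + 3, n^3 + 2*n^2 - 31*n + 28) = n - 1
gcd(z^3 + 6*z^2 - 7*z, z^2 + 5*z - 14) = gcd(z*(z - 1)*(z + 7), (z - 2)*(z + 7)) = z + 7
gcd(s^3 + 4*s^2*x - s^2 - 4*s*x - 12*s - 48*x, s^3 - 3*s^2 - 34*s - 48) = s + 3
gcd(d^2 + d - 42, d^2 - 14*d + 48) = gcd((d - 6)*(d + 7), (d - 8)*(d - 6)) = d - 6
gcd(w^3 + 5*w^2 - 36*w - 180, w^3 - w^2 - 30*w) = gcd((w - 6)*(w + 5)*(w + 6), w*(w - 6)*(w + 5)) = w^2 - w - 30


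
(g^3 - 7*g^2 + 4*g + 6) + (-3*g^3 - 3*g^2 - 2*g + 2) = -2*g^3 - 10*g^2 + 2*g + 8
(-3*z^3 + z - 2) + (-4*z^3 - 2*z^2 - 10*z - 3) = -7*z^3 - 2*z^2 - 9*z - 5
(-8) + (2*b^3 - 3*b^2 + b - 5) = 2*b^3 - 3*b^2 + b - 13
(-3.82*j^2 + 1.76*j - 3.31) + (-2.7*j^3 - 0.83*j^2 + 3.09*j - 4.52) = -2.7*j^3 - 4.65*j^2 + 4.85*j - 7.83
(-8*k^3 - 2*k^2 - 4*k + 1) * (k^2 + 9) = -8*k^5 - 2*k^4 - 76*k^3 - 17*k^2 - 36*k + 9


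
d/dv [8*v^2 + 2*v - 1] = 16*v + 2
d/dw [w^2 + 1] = 2*w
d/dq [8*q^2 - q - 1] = 16*q - 1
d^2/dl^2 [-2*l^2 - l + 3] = -4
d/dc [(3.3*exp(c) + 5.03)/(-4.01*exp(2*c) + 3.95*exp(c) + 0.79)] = (13.233*exp(2*c) + 40.3406*exp(c) - 17.2615)*exp(c)/(16.0801*exp(4*c) - 31.679*exp(3*c) + 9.2667*exp(2*c) + 6.241*exp(c) + 0.6241)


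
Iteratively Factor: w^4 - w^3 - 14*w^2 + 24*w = (w - 3)*(w^3 + 2*w^2 - 8*w) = (w - 3)*(w + 4)*(w^2 - 2*w) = (w - 3)*(w - 2)*(w + 4)*(w)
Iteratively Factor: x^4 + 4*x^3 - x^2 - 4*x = (x - 1)*(x^3 + 5*x^2 + 4*x) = (x - 1)*(x + 4)*(x^2 + x) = x*(x - 1)*(x + 4)*(x + 1)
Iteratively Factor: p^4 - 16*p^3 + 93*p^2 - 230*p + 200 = (p - 5)*(p^3 - 11*p^2 + 38*p - 40) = (p - 5)*(p - 2)*(p^2 - 9*p + 20) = (p - 5)*(p - 4)*(p - 2)*(p - 5)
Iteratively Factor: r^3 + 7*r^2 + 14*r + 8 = (r + 4)*(r^2 + 3*r + 2) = (r + 2)*(r + 4)*(r + 1)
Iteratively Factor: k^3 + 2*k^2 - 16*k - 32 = (k - 4)*(k^2 + 6*k + 8) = (k - 4)*(k + 2)*(k + 4)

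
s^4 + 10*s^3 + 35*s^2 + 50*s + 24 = (s + 1)*(s + 2)*(s + 3)*(s + 4)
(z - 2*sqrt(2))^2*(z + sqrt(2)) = z^3 - 3*sqrt(2)*z^2 + 8*sqrt(2)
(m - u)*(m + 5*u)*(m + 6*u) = m^3 + 10*m^2*u + 19*m*u^2 - 30*u^3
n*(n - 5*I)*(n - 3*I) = n^3 - 8*I*n^2 - 15*n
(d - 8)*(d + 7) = d^2 - d - 56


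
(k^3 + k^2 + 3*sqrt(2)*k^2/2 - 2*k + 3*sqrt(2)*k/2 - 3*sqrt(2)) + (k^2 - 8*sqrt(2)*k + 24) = k^3 + 2*k^2 + 3*sqrt(2)*k^2/2 - 13*sqrt(2)*k/2 - 2*k - 3*sqrt(2) + 24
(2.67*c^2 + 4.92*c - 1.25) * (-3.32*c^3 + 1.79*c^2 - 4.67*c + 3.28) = -8.8644*c^5 - 11.5551*c^4 + 0.487900000000002*c^3 - 16.4563*c^2 + 21.9751*c - 4.1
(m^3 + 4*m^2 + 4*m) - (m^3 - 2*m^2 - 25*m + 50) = 6*m^2 + 29*m - 50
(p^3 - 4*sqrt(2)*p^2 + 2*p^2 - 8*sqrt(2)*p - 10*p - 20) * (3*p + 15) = 3*p^4 - 12*sqrt(2)*p^3 + 21*p^3 - 84*sqrt(2)*p^2 - 210*p - 120*sqrt(2)*p - 300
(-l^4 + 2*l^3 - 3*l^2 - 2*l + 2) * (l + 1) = -l^5 + l^4 - l^3 - 5*l^2 + 2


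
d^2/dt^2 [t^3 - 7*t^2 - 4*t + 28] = 6*t - 14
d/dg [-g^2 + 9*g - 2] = 9 - 2*g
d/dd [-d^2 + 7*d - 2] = 7 - 2*d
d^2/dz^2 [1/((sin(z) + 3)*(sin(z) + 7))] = (-4*sin(z)^4 - 30*sin(z)^3 - 10*sin(z)^2 + 270*sin(z) + 158)/((sin(z) + 3)^3*(sin(z) + 7)^3)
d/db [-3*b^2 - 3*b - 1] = -6*b - 3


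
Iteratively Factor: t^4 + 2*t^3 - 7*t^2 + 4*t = (t - 1)*(t^3 + 3*t^2 - 4*t) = (t - 1)^2*(t^2 + 4*t) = (t - 1)^2*(t + 4)*(t)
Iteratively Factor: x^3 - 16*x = (x + 4)*(x^2 - 4*x) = (x - 4)*(x + 4)*(x)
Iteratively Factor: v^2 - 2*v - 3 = (v + 1)*(v - 3)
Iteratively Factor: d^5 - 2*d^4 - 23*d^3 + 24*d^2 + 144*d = (d + 3)*(d^4 - 5*d^3 - 8*d^2 + 48*d) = (d - 4)*(d + 3)*(d^3 - d^2 - 12*d) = (d - 4)^2*(d + 3)*(d^2 + 3*d) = d*(d - 4)^2*(d + 3)*(d + 3)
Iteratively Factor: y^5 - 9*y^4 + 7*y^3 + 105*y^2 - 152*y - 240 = (y - 5)*(y^4 - 4*y^3 - 13*y^2 + 40*y + 48) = (y - 5)*(y + 3)*(y^3 - 7*y^2 + 8*y + 16) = (y - 5)*(y - 4)*(y + 3)*(y^2 - 3*y - 4) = (y - 5)*(y - 4)^2*(y + 3)*(y + 1)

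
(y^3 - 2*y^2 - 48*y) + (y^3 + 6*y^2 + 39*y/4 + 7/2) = 2*y^3 + 4*y^2 - 153*y/4 + 7/2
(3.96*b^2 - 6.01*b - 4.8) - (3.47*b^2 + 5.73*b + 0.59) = 0.49*b^2 - 11.74*b - 5.39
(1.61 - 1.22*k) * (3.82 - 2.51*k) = 3.0622*k^2 - 8.7015*k + 6.1502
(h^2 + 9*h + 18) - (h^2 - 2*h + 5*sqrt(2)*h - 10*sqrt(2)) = -5*sqrt(2)*h + 11*h + 10*sqrt(2) + 18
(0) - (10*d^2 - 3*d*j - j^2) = -10*d^2 + 3*d*j + j^2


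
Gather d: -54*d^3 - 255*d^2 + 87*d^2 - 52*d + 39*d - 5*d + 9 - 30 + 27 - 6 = -54*d^3 - 168*d^2 - 18*d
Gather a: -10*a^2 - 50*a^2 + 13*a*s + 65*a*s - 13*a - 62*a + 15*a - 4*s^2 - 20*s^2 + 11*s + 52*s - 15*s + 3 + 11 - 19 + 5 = -60*a^2 + a*(78*s - 60) - 24*s^2 + 48*s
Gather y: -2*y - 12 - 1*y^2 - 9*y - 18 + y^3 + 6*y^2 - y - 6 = y^3 + 5*y^2 - 12*y - 36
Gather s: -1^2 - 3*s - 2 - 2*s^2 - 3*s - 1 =-2*s^2 - 6*s - 4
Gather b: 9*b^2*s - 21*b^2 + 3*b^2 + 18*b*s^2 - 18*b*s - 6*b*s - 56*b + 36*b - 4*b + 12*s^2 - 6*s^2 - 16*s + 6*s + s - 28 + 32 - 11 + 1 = b^2*(9*s - 18) + b*(18*s^2 - 24*s - 24) + 6*s^2 - 9*s - 6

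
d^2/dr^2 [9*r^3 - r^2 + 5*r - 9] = 54*r - 2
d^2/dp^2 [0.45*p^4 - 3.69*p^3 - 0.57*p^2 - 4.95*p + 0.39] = 5.4*p^2 - 22.14*p - 1.14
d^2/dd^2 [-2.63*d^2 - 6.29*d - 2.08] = -5.26000000000000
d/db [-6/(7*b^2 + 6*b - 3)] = 12*(7*b + 3)/(7*b^2 + 6*b - 3)^2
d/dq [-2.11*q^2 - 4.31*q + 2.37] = -4.22*q - 4.31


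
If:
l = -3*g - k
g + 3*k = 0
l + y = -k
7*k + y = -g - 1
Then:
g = -3/5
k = 1/5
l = 8/5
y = -9/5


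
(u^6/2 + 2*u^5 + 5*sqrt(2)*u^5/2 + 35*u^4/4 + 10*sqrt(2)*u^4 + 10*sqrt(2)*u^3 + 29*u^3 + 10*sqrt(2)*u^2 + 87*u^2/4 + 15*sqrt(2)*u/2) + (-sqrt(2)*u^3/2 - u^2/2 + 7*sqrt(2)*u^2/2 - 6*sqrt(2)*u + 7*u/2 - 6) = u^6/2 + 2*u^5 + 5*sqrt(2)*u^5/2 + 35*u^4/4 + 10*sqrt(2)*u^4 + 19*sqrt(2)*u^3/2 + 29*u^3 + 27*sqrt(2)*u^2/2 + 85*u^2/4 + 3*sqrt(2)*u/2 + 7*u/2 - 6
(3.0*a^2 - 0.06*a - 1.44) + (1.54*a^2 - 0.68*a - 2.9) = 4.54*a^2 - 0.74*a - 4.34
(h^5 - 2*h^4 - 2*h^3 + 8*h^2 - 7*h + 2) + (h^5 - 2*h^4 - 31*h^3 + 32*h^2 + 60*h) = 2*h^5 - 4*h^4 - 33*h^3 + 40*h^2 + 53*h + 2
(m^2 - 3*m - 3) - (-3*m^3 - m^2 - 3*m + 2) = 3*m^3 + 2*m^2 - 5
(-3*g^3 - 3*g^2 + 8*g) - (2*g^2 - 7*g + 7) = -3*g^3 - 5*g^2 + 15*g - 7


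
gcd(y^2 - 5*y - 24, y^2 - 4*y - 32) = y - 8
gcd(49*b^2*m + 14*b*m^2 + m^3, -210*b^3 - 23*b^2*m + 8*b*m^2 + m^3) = 7*b + m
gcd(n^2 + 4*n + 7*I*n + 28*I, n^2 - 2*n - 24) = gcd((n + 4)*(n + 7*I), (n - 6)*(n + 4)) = n + 4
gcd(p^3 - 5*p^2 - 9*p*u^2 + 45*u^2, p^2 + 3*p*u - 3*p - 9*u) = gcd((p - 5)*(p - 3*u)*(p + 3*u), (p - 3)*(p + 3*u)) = p + 3*u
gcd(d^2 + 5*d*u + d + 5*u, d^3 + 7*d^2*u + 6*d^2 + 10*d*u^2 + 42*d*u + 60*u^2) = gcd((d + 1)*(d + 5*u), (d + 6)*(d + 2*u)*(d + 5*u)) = d + 5*u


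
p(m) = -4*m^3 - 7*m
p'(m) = -12*m^2 - 7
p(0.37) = -2.79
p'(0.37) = -8.64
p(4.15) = -314.94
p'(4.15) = -213.67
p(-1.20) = 15.31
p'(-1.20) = -24.28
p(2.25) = -61.31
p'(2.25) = -67.75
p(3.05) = -134.84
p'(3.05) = -118.63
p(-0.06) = 0.42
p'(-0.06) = -7.04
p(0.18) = -1.28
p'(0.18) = -7.39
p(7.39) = -1666.06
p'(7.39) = -662.35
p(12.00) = -6996.00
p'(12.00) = -1735.00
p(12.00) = -6996.00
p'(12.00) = -1735.00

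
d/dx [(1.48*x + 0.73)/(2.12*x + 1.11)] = (0.201824*x + 0.105672)/(2.12*x + 1.11)^3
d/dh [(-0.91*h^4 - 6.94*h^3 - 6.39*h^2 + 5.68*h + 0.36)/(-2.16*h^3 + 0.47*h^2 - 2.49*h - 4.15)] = (1.9656*h^6 - 0.855399999999996*h^5 - 10.2665*h^4 + 74.2048*h^3 + 101.9773*h^2 + 52.6986*h - 22.6756)/(4.6656*h^6 - 2.0304*h^5 + 10.9777*h^4 + 15.5874*h^3 + 2.2991*h^2 + 20.667*h + 17.2225)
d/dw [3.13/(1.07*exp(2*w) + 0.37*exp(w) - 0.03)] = (-6.6982*exp(w) - 1.1581)*exp(w)/(1.07*exp(2*w) + 0.37*exp(w) - 0.03)^2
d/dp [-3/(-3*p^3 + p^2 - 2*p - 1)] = 3*(-9*p^2 + 2*p - 2)/(3*p^3 - p^2 + 2*p + 1)^2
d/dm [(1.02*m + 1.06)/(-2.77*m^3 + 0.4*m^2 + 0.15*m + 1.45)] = (5.6508*m^3 + 8.4006*m^2 - 0.848*m + 1.32)/(7.6729*m^6 - 2.216*m^5 - 0.671*m^4 - 7.913*m^3 + 1.1825*m^2 + 0.435*m + 2.1025)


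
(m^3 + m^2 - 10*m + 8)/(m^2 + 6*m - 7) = (m^2 + 2*m - 8)/(m + 7)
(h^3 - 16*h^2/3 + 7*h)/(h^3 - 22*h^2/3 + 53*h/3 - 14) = h/(h - 2)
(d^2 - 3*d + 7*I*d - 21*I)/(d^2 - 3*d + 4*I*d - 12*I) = (d + 7*I)/(d + 4*I)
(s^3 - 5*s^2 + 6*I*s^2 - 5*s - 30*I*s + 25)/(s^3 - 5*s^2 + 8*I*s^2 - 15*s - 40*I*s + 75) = (s + I)/(s + 3*I)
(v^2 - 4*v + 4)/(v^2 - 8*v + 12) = (v - 2)/(v - 6)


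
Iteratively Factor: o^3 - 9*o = (o)*(o^2 - 9) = o*(o - 3)*(o + 3)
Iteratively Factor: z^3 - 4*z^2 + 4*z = (z - 2)*(z^2 - 2*z) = (z - 2)^2*(z)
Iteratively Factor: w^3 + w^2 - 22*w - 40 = (w + 2)*(w^2 - w - 20) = (w + 2)*(w + 4)*(w - 5)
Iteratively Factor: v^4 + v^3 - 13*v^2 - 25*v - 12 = (v + 1)*(v^3 - 13*v - 12) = (v + 1)*(v + 3)*(v^2 - 3*v - 4) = (v - 4)*(v + 1)*(v + 3)*(v + 1)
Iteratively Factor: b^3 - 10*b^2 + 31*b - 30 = (b - 5)*(b^2 - 5*b + 6) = (b - 5)*(b - 3)*(b - 2)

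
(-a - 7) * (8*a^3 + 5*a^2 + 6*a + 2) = -8*a^4 - 61*a^3 - 41*a^2 - 44*a - 14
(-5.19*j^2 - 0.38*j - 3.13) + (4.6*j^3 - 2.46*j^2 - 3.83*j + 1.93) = 4.6*j^3 - 7.65*j^2 - 4.21*j - 1.2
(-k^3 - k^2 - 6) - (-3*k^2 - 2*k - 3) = -k^3 + 2*k^2 + 2*k - 3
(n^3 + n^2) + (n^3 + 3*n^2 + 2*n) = 2*n^3 + 4*n^2 + 2*n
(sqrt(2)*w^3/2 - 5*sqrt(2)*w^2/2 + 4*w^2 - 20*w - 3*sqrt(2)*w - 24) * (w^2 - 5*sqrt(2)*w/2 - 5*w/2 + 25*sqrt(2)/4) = sqrt(2)*w^5/2 - 15*sqrt(2)*w^4/4 + 3*w^4/2 - 45*w^3/4 - 27*sqrt(2)*w^3/4 + 39*w^2/4 + 165*sqrt(2)*w^2/2 - 65*sqrt(2)*w + 45*w/2 - 150*sqrt(2)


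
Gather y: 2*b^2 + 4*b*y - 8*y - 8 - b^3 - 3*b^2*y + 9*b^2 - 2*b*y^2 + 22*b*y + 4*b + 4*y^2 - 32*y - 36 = -b^3 + 11*b^2 + 4*b + y^2*(4 - 2*b) + y*(-3*b^2 + 26*b - 40) - 44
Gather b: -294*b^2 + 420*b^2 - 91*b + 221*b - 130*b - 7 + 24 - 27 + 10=126*b^2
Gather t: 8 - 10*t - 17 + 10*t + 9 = 0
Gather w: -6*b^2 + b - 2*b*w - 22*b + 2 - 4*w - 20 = -6*b^2 - 21*b + w*(-2*b - 4) - 18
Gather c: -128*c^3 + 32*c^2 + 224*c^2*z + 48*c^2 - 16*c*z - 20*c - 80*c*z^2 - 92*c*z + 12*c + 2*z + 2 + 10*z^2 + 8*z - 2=-128*c^3 + c^2*(224*z + 80) + c*(-80*z^2 - 108*z - 8) + 10*z^2 + 10*z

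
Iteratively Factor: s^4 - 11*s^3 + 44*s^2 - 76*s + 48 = (s - 4)*(s^3 - 7*s^2 + 16*s - 12) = (s - 4)*(s - 3)*(s^2 - 4*s + 4) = (s - 4)*(s - 3)*(s - 2)*(s - 2)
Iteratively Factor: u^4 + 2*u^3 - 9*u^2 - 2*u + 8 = (u + 1)*(u^3 + u^2 - 10*u + 8) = (u - 1)*(u + 1)*(u^2 + 2*u - 8) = (u - 1)*(u + 1)*(u + 4)*(u - 2)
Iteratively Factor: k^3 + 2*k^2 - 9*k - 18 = (k + 3)*(k^2 - k - 6) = (k - 3)*(k + 3)*(k + 2)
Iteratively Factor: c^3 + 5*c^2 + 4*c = (c)*(c^2 + 5*c + 4) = c*(c + 4)*(c + 1)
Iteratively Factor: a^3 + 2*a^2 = (a + 2)*(a^2) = a*(a + 2)*(a)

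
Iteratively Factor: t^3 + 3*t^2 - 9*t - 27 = (t + 3)*(t^2 - 9) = (t - 3)*(t + 3)*(t + 3)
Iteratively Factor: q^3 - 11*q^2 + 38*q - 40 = (q - 2)*(q^2 - 9*q + 20) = (q - 4)*(q - 2)*(q - 5)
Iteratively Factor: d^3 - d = (d - 1)*(d^2 + d) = (d - 1)*(d + 1)*(d)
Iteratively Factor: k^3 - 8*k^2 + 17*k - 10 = (k - 5)*(k^2 - 3*k + 2) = (k - 5)*(k - 2)*(k - 1)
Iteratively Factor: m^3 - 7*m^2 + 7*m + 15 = (m - 3)*(m^2 - 4*m - 5) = (m - 5)*(m - 3)*(m + 1)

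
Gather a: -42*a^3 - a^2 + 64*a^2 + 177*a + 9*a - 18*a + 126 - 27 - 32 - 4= -42*a^3 + 63*a^2 + 168*a + 63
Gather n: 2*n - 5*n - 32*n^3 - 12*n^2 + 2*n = -32*n^3 - 12*n^2 - n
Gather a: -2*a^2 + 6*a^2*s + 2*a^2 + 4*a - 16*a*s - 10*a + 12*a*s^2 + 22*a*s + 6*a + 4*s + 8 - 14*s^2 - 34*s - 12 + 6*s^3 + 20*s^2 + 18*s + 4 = 6*a^2*s + a*(12*s^2 + 6*s) + 6*s^3 + 6*s^2 - 12*s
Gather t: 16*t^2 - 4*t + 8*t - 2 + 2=16*t^2 + 4*t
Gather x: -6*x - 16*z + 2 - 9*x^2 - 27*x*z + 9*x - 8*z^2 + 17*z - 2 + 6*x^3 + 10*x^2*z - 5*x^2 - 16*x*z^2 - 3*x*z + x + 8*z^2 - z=6*x^3 + x^2*(10*z - 14) + x*(-16*z^2 - 30*z + 4)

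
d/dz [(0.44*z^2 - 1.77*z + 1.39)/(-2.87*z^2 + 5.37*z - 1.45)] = (-2.7171*z^2 + 6.7026*z - 4.8978)/(8.2369*z^4 - 30.8238*z^3 + 37.1599*z^2 - 15.573*z + 2.1025)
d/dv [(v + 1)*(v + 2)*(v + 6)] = 3*v^2 + 18*v + 20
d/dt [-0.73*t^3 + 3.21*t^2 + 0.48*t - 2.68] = -2.19*t^2 + 6.42*t + 0.48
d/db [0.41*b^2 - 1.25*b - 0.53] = 0.82*b - 1.25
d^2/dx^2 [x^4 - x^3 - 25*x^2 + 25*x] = 12*x^2 - 6*x - 50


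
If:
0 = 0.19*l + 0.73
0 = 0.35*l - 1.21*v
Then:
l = -3.84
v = -1.11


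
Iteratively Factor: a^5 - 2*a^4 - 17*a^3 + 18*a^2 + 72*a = (a + 3)*(a^4 - 5*a^3 - 2*a^2 + 24*a) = (a - 4)*(a + 3)*(a^3 - a^2 - 6*a) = a*(a - 4)*(a + 3)*(a^2 - a - 6) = a*(a - 4)*(a - 3)*(a + 3)*(a + 2)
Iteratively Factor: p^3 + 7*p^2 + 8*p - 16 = (p + 4)*(p^2 + 3*p - 4) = (p - 1)*(p + 4)*(p + 4)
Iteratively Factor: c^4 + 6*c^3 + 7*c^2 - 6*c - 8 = (c + 1)*(c^3 + 5*c^2 + 2*c - 8) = (c + 1)*(c + 4)*(c^2 + c - 2) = (c + 1)*(c + 2)*(c + 4)*(c - 1)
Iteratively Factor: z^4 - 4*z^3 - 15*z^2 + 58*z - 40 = (z + 4)*(z^3 - 8*z^2 + 17*z - 10) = (z - 5)*(z + 4)*(z^2 - 3*z + 2) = (z - 5)*(z - 1)*(z + 4)*(z - 2)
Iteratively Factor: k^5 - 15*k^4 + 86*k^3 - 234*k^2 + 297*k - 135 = (k - 3)*(k^4 - 12*k^3 + 50*k^2 - 84*k + 45) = (k - 3)^2*(k^3 - 9*k^2 + 23*k - 15) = (k - 3)^3*(k^2 - 6*k + 5) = (k - 3)^3*(k - 1)*(k - 5)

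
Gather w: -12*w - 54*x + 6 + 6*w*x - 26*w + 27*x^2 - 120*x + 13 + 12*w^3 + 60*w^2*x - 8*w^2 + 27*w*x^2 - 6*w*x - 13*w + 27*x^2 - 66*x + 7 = 12*w^3 + w^2*(60*x - 8) + w*(27*x^2 - 51) + 54*x^2 - 240*x + 26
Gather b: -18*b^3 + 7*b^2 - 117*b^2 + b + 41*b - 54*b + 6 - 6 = -18*b^3 - 110*b^2 - 12*b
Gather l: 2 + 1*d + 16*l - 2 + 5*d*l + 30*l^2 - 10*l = d + 30*l^2 + l*(5*d + 6)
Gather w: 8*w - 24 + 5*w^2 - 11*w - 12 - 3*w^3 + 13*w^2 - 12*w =-3*w^3 + 18*w^2 - 15*w - 36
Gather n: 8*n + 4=8*n + 4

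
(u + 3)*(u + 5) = u^2 + 8*u + 15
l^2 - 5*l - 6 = (l - 6)*(l + 1)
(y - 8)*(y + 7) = y^2 - y - 56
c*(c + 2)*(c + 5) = c^3 + 7*c^2 + 10*c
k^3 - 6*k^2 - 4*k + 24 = (k - 6)*(k - 2)*(k + 2)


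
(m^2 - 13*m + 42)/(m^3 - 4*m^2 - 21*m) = (m - 6)/(m*(m + 3))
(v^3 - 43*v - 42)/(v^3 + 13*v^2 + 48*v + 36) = (v - 7)/(v + 6)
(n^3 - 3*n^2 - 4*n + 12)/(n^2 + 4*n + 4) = (n^2 - 5*n + 6)/(n + 2)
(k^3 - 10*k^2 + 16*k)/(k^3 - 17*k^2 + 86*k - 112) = k/(k - 7)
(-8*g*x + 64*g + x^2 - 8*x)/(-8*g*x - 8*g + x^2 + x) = (x - 8)/(x + 1)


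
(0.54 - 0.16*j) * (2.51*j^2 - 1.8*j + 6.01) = -0.4016*j^3 + 1.6434*j^2 - 1.9336*j + 3.2454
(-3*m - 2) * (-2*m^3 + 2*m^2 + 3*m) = 6*m^4 - 2*m^3 - 13*m^2 - 6*m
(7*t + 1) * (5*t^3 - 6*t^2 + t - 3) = 35*t^4 - 37*t^3 + t^2 - 20*t - 3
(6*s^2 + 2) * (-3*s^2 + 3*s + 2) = -18*s^4 + 18*s^3 + 6*s^2 + 6*s + 4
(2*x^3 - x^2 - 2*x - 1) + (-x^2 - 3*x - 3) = 2*x^3 - 2*x^2 - 5*x - 4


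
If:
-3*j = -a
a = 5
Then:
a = 5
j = 5/3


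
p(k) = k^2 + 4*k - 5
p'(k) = 2*k + 4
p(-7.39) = 20.05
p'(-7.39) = -10.78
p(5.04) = 40.56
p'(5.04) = 14.08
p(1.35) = 2.22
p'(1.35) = 6.70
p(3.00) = 16.00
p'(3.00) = 10.00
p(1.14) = 0.86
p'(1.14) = 6.28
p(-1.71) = -8.92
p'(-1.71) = 0.58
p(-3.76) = -5.90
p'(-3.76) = -3.52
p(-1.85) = -8.98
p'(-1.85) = 0.30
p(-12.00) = 91.00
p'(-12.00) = -20.00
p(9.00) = 112.00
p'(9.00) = 22.00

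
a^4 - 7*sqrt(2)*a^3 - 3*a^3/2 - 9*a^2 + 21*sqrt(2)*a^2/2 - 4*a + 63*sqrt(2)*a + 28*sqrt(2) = (a - 4)*(a + 1/2)*(a + 2)*(a - 7*sqrt(2))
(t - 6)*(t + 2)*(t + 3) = t^3 - t^2 - 24*t - 36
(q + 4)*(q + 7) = q^2 + 11*q + 28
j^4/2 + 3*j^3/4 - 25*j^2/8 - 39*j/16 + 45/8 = (j/2 + 1)*(j - 3/2)^2*(j + 5/2)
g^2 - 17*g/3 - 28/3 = (g - 7)*(g + 4/3)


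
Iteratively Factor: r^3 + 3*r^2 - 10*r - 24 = (r + 2)*(r^2 + r - 12) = (r + 2)*(r + 4)*(r - 3)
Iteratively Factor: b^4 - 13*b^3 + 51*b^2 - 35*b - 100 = (b - 5)*(b^3 - 8*b^2 + 11*b + 20) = (b - 5)*(b + 1)*(b^2 - 9*b + 20) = (b - 5)*(b - 4)*(b + 1)*(b - 5)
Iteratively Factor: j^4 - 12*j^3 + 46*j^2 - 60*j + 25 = (j - 1)*(j^3 - 11*j^2 + 35*j - 25) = (j - 1)^2*(j^2 - 10*j + 25) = (j - 5)*(j - 1)^2*(j - 5)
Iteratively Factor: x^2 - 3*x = (x - 3)*(x)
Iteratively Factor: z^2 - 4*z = (z)*(z - 4)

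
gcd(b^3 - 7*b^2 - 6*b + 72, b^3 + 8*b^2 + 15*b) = b + 3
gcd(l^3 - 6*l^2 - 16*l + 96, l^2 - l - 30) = l - 6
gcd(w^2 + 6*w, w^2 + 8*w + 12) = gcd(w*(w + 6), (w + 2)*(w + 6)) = w + 6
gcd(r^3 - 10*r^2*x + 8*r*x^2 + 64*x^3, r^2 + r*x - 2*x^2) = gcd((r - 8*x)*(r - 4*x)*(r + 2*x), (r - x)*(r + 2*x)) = r + 2*x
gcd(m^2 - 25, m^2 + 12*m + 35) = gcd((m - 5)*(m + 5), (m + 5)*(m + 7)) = m + 5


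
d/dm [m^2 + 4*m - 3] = 2*m + 4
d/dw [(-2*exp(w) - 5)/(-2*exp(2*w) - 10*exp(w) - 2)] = (-(2*exp(w) + 5)^2/2 + exp(2*w) + 5*exp(w) + 1)*exp(w)/(exp(2*w) + 5*exp(w) + 1)^2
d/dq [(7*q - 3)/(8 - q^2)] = (7*q^2 - 6*q + 56)/(q^4 - 16*q^2 + 64)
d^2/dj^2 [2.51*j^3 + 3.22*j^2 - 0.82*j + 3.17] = 15.06*j + 6.44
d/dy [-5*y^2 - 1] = -10*y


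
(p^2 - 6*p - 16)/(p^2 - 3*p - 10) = (p - 8)/(p - 5)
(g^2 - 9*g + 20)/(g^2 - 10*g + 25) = (g - 4)/(g - 5)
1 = 1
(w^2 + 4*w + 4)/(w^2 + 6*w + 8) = (w + 2)/(w + 4)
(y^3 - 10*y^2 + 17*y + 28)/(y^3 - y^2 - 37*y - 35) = (y - 4)/(y + 5)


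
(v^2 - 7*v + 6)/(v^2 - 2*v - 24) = (v - 1)/(v + 4)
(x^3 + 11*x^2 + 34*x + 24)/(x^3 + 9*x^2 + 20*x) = (x^2 + 7*x + 6)/(x*(x + 5))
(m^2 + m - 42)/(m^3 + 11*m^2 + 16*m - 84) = (m - 6)/(m^2 + 4*m - 12)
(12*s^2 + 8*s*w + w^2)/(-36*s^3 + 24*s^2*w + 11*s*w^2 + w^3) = (-2*s - w)/(6*s^2 - 5*s*w - w^2)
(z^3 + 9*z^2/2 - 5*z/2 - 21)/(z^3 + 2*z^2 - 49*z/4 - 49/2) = 2*(z^2 + z - 6)/(2*z^2 - 3*z - 14)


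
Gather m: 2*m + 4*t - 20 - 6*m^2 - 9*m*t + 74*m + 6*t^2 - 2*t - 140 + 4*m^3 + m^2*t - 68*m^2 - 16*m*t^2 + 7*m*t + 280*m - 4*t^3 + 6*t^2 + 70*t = 4*m^3 + m^2*(t - 74) + m*(-16*t^2 - 2*t + 356) - 4*t^3 + 12*t^2 + 72*t - 160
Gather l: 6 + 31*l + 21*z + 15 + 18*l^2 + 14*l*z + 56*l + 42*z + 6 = 18*l^2 + l*(14*z + 87) + 63*z + 27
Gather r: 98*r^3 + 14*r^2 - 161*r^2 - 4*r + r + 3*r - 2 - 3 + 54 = 98*r^3 - 147*r^2 + 49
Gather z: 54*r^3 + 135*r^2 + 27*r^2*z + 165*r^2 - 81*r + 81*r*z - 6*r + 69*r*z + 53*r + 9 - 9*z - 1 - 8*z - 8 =54*r^3 + 300*r^2 - 34*r + z*(27*r^2 + 150*r - 17)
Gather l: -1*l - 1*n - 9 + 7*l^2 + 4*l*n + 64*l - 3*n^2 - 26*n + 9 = 7*l^2 + l*(4*n + 63) - 3*n^2 - 27*n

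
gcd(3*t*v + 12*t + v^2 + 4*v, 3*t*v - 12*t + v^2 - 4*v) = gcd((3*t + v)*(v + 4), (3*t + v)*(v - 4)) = 3*t + v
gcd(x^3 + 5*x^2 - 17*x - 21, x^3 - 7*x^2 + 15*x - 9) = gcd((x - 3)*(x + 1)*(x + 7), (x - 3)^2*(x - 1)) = x - 3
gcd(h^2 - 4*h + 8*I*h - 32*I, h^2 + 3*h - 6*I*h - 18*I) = 1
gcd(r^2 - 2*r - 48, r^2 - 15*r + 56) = r - 8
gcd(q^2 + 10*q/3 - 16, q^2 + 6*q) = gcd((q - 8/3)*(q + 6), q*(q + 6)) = q + 6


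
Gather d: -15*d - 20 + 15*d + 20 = 0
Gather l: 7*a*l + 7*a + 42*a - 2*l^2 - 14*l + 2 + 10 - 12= 49*a - 2*l^2 + l*(7*a - 14)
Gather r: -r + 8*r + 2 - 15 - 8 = 7*r - 21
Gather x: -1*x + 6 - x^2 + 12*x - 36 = -x^2 + 11*x - 30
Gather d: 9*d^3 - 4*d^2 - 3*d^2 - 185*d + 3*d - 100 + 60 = 9*d^3 - 7*d^2 - 182*d - 40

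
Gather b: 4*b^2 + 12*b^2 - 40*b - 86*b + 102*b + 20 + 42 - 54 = 16*b^2 - 24*b + 8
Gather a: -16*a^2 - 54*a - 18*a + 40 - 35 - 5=-16*a^2 - 72*a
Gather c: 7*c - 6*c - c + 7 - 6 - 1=0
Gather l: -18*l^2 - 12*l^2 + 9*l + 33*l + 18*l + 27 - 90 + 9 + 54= -30*l^2 + 60*l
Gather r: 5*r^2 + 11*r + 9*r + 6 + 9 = 5*r^2 + 20*r + 15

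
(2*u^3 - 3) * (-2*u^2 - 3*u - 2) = -4*u^5 - 6*u^4 - 4*u^3 + 6*u^2 + 9*u + 6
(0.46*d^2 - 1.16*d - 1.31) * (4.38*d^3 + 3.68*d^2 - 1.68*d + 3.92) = 2.0148*d^5 - 3.388*d^4 - 10.7794*d^3 - 1.0688*d^2 - 2.3464*d - 5.1352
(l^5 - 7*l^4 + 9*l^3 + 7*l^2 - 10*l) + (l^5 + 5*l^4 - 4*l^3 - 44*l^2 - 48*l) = 2*l^5 - 2*l^4 + 5*l^3 - 37*l^2 - 58*l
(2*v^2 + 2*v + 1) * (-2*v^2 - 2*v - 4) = -4*v^4 - 8*v^3 - 14*v^2 - 10*v - 4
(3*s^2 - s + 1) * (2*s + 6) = 6*s^3 + 16*s^2 - 4*s + 6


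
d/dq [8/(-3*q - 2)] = 24/(3*q + 2)^2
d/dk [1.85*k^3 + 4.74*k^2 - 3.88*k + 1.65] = 5.55*k^2 + 9.48*k - 3.88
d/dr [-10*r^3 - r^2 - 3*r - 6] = -30*r^2 - 2*r - 3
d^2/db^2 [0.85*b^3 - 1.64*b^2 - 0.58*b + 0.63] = 5.1*b - 3.28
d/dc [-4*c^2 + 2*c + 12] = 2 - 8*c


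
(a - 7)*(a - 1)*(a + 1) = a^3 - 7*a^2 - a + 7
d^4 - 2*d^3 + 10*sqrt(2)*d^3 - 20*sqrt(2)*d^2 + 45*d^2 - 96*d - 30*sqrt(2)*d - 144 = (d - 3)*(d + 1)*(d + 4*sqrt(2))*(d + 6*sqrt(2))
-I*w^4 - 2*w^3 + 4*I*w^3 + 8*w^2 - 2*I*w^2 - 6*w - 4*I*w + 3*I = (w - 3)*(w - I)^2*(-I*w + I)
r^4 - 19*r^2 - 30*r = r*(r - 5)*(r + 2)*(r + 3)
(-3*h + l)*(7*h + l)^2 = -147*h^3 + 7*h^2*l + 11*h*l^2 + l^3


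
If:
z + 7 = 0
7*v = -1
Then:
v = -1/7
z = -7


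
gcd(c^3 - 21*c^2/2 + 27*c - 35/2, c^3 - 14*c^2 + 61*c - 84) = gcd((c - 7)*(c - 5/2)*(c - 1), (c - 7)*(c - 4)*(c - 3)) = c - 7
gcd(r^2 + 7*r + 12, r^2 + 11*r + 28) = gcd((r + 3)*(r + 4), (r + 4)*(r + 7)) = r + 4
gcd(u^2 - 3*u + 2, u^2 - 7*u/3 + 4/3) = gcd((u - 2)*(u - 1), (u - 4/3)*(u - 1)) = u - 1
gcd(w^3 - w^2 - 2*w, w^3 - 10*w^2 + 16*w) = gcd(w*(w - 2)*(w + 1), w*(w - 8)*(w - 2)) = w^2 - 2*w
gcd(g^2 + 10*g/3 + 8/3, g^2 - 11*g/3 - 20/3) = g + 4/3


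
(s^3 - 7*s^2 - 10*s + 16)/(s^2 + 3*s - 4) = (s^2 - 6*s - 16)/(s + 4)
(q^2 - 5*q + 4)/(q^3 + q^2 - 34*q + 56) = (q - 1)/(q^2 + 5*q - 14)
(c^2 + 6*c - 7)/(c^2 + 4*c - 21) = (c - 1)/(c - 3)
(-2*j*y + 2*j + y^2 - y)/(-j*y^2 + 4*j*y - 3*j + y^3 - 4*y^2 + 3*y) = (-2*j + y)/(-j*y + 3*j + y^2 - 3*y)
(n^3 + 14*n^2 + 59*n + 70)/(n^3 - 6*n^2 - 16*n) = (n^2 + 12*n + 35)/(n*(n - 8))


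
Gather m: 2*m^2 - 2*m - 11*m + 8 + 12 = 2*m^2 - 13*m + 20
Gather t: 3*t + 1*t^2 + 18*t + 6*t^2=7*t^2 + 21*t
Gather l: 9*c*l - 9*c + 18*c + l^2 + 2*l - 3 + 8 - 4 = 9*c + l^2 + l*(9*c + 2) + 1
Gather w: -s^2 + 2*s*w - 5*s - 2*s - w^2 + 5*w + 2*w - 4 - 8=-s^2 - 7*s - w^2 + w*(2*s + 7) - 12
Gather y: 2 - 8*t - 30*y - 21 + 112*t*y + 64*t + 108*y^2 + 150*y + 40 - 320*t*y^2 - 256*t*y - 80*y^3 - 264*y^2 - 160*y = 56*t - 80*y^3 + y^2*(-320*t - 156) + y*(-144*t - 40) + 21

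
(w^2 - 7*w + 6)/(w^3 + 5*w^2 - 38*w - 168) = (w - 1)/(w^2 + 11*w + 28)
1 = 1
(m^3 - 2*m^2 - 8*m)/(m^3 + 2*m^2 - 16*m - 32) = m/(m + 4)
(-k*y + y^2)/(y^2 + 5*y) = (-k + y)/(y + 5)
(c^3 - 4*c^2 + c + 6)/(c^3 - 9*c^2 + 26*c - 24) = (c + 1)/(c - 4)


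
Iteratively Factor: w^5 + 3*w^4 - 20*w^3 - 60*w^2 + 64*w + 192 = (w + 3)*(w^4 - 20*w^2 + 64) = (w + 2)*(w + 3)*(w^3 - 2*w^2 - 16*w + 32) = (w - 2)*(w + 2)*(w + 3)*(w^2 - 16) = (w - 2)*(w + 2)*(w + 3)*(w + 4)*(w - 4)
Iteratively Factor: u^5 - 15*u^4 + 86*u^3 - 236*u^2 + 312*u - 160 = (u - 4)*(u^4 - 11*u^3 + 42*u^2 - 68*u + 40) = (u - 5)*(u - 4)*(u^3 - 6*u^2 + 12*u - 8) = (u - 5)*(u - 4)*(u - 2)*(u^2 - 4*u + 4) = (u - 5)*(u - 4)*(u - 2)^2*(u - 2)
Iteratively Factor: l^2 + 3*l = (l)*(l + 3)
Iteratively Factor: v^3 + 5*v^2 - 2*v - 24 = (v + 3)*(v^2 + 2*v - 8) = (v + 3)*(v + 4)*(v - 2)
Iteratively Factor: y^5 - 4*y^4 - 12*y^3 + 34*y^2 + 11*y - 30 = (y - 5)*(y^4 + y^3 - 7*y^2 - y + 6) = (y - 5)*(y - 2)*(y^3 + 3*y^2 - y - 3) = (y - 5)*(y - 2)*(y + 3)*(y^2 - 1) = (y - 5)*(y - 2)*(y + 1)*(y + 3)*(y - 1)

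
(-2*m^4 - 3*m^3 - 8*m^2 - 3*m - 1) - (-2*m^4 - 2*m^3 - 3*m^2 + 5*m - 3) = -m^3 - 5*m^2 - 8*m + 2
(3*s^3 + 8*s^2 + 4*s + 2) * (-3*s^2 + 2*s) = -9*s^5 - 18*s^4 + 4*s^3 + 2*s^2 + 4*s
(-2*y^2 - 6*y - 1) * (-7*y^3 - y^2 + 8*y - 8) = 14*y^5 + 44*y^4 - 3*y^3 - 31*y^2 + 40*y + 8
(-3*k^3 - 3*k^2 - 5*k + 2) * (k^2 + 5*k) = -3*k^5 - 18*k^4 - 20*k^3 - 23*k^2 + 10*k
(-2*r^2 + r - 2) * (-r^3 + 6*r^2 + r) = 2*r^5 - 13*r^4 + 6*r^3 - 11*r^2 - 2*r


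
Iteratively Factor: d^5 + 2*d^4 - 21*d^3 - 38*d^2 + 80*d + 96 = (d - 2)*(d^4 + 4*d^3 - 13*d^2 - 64*d - 48) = (d - 2)*(d + 1)*(d^3 + 3*d^2 - 16*d - 48) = (d - 2)*(d + 1)*(d + 4)*(d^2 - d - 12) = (d - 4)*(d - 2)*(d + 1)*(d + 4)*(d + 3)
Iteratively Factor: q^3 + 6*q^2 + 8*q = (q)*(q^2 + 6*q + 8) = q*(q + 2)*(q + 4)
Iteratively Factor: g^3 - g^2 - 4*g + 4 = (g + 2)*(g^2 - 3*g + 2) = (g - 2)*(g + 2)*(g - 1)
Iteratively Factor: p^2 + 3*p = (p + 3)*(p)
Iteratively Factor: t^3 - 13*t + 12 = (t - 1)*(t^2 + t - 12) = (t - 1)*(t + 4)*(t - 3)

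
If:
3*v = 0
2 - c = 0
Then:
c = 2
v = 0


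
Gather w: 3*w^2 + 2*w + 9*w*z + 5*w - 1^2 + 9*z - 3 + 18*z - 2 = 3*w^2 + w*(9*z + 7) + 27*z - 6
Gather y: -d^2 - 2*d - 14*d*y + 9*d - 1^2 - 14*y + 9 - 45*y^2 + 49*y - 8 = -d^2 + 7*d - 45*y^2 + y*(35 - 14*d)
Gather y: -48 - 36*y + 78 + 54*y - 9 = 18*y + 21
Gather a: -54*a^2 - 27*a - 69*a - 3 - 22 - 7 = -54*a^2 - 96*a - 32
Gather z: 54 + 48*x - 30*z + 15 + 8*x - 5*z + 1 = 56*x - 35*z + 70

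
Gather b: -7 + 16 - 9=0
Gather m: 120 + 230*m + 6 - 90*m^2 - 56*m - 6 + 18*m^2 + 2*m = -72*m^2 + 176*m + 120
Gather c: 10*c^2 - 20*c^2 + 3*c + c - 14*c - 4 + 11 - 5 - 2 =-10*c^2 - 10*c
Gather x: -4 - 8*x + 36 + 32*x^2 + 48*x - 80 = 32*x^2 + 40*x - 48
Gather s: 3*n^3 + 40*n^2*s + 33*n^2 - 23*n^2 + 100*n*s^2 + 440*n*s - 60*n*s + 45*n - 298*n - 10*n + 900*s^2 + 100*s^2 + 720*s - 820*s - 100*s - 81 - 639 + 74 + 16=3*n^3 + 10*n^2 - 263*n + s^2*(100*n + 1000) + s*(40*n^2 + 380*n - 200) - 630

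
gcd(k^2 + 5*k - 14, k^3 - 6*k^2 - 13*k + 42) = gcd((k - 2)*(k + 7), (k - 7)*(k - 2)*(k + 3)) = k - 2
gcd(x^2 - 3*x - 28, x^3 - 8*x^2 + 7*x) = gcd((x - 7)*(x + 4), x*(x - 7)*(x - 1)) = x - 7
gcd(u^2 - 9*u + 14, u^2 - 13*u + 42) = u - 7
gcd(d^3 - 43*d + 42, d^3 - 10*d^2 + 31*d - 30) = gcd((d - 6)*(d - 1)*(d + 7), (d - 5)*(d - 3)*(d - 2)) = 1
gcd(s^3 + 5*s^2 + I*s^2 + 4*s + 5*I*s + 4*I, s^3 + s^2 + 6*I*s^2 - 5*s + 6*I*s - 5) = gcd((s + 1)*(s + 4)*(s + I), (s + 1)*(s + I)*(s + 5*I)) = s^2 + s*(1 + I) + I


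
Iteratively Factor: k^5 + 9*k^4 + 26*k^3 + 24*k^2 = (k + 2)*(k^4 + 7*k^3 + 12*k^2) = k*(k + 2)*(k^3 + 7*k^2 + 12*k) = k*(k + 2)*(k + 4)*(k^2 + 3*k) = k^2*(k + 2)*(k + 4)*(k + 3)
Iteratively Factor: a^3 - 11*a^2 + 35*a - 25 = (a - 1)*(a^2 - 10*a + 25) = (a - 5)*(a - 1)*(a - 5)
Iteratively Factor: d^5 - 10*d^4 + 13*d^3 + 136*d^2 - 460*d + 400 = (d - 5)*(d^4 - 5*d^3 - 12*d^2 + 76*d - 80) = (d - 5)*(d - 2)*(d^3 - 3*d^2 - 18*d + 40) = (d - 5)^2*(d - 2)*(d^2 + 2*d - 8) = (d - 5)^2*(d - 2)*(d + 4)*(d - 2)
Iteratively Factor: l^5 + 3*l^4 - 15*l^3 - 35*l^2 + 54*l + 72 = (l - 2)*(l^4 + 5*l^3 - 5*l^2 - 45*l - 36) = (l - 2)*(l + 1)*(l^3 + 4*l^2 - 9*l - 36) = (l - 3)*(l - 2)*(l + 1)*(l^2 + 7*l + 12) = (l - 3)*(l - 2)*(l + 1)*(l + 3)*(l + 4)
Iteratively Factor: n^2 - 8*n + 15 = (n - 5)*(n - 3)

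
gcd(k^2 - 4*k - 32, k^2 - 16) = k + 4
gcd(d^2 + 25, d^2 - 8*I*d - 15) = d - 5*I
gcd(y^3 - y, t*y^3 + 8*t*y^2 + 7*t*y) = y^2 + y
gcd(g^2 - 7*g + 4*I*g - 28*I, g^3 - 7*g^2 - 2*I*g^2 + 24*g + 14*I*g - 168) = g^2 + g*(-7 + 4*I) - 28*I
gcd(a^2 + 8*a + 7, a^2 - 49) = a + 7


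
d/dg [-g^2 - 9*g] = -2*g - 9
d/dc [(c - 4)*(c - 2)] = 2*c - 6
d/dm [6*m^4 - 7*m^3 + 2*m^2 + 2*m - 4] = 24*m^3 - 21*m^2 + 4*m + 2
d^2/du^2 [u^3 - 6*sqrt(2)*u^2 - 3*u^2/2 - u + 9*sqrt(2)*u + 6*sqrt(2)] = 6*u - 12*sqrt(2) - 3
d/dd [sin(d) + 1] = cos(d)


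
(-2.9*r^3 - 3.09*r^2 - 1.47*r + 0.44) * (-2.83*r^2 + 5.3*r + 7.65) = 8.207*r^5 - 6.6253*r^4 - 34.4019*r^3 - 32.6747*r^2 - 8.9135*r + 3.366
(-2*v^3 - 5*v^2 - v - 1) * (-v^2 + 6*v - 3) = 2*v^5 - 7*v^4 - 23*v^3 + 10*v^2 - 3*v + 3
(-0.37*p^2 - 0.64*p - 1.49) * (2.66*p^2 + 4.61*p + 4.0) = -0.9842*p^4 - 3.4081*p^3 - 8.3938*p^2 - 9.4289*p - 5.96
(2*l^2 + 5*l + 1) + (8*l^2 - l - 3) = 10*l^2 + 4*l - 2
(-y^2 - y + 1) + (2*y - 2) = -y^2 + y - 1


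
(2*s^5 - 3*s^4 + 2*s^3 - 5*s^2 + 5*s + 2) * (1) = 2*s^5 - 3*s^4 + 2*s^3 - 5*s^2 + 5*s + 2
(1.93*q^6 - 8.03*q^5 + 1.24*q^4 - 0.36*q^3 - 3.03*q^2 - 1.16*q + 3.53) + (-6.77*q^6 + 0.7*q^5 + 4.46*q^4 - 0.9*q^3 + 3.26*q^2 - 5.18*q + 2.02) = -4.84*q^6 - 7.33*q^5 + 5.7*q^4 - 1.26*q^3 + 0.23*q^2 - 6.34*q + 5.55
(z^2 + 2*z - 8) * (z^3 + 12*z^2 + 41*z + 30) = z^5 + 14*z^4 + 57*z^3 + 16*z^2 - 268*z - 240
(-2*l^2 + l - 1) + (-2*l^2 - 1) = -4*l^2 + l - 2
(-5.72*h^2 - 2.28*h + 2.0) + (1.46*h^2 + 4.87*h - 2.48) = -4.26*h^2 + 2.59*h - 0.48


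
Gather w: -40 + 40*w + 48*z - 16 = 40*w + 48*z - 56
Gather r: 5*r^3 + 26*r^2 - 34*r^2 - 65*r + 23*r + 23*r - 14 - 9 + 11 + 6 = 5*r^3 - 8*r^2 - 19*r - 6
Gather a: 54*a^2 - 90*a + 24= 54*a^2 - 90*a + 24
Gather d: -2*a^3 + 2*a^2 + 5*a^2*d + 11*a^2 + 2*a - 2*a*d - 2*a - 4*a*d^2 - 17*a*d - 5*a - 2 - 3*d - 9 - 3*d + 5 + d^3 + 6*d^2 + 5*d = -2*a^3 + 13*a^2 - 5*a + d^3 + d^2*(6 - 4*a) + d*(5*a^2 - 19*a - 1) - 6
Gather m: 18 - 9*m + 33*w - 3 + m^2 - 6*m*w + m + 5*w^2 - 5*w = m^2 + m*(-6*w - 8) + 5*w^2 + 28*w + 15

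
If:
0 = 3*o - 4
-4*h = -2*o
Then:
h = 2/3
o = 4/3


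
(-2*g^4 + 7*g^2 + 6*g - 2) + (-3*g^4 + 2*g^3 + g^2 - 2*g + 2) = -5*g^4 + 2*g^3 + 8*g^2 + 4*g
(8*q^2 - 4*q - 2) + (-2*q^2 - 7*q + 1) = 6*q^2 - 11*q - 1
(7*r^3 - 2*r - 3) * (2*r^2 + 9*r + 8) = 14*r^5 + 63*r^4 + 52*r^3 - 24*r^2 - 43*r - 24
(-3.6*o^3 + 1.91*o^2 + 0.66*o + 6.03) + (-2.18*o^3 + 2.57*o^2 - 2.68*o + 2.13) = -5.78*o^3 + 4.48*o^2 - 2.02*o + 8.16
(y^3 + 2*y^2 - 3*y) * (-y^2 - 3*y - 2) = -y^5 - 5*y^4 - 5*y^3 + 5*y^2 + 6*y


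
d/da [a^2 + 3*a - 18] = 2*a + 3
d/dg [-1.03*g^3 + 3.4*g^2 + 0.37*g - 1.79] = -3.09*g^2 + 6.8*g + 0.37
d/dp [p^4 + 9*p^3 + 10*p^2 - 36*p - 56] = 4*p^3 + 27*p^2 + 20*p - 36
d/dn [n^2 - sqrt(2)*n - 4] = 2*n - sqrt(2)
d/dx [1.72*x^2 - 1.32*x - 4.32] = 3.44*x - 1.32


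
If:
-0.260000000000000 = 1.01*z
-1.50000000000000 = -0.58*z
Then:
No Solution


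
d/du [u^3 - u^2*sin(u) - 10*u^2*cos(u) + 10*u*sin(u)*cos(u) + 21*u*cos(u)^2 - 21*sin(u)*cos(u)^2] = 10*u^2*sin(u) - u^2*cos(u) + 3*u^2 - 2*u*sin(u) - 21*u*sin(2*u) - 20*u*cos(u) + 10*u*cos(2*u) + 5*sin(2*u) - 21*cos(u)/4 + 21*cos(2*u)/2 - 63*cos(3*u)/4 + 21/2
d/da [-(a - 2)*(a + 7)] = -2*a - 5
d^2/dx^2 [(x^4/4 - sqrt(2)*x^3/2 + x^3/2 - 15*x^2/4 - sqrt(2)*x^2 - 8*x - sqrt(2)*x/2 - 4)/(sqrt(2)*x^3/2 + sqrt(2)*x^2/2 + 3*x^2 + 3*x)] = (-5*sqrt(2)*x^3 + 14*x^3 - 48*x^2 - 144*sqrt(2)*x - 288)/(x^3*(sqrt(2)*x^3 + 18*x^2 + 54*sqrt(2)*x + 108))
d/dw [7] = 0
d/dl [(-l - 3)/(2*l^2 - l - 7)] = (-2*l^2 + l + (l + 3)*(4*l - 1) + 7)/(-2*l^2 + l + 7)^2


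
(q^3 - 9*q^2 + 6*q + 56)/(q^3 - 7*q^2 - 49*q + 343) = (q^2 - 2*q - 8)/(q^2 - 49)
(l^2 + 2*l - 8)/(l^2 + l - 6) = (l + 4)/(l + 3)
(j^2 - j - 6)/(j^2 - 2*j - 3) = (j + 2)/(j + 1)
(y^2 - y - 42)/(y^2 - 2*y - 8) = (-y^2 + y + 42)/(-y^2 + 2*y + 8)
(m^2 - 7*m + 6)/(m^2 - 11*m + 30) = (m - 1)/(m - 5)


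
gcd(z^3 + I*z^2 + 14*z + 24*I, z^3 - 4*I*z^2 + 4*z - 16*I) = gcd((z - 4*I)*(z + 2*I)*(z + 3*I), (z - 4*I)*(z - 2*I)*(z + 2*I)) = z^2 - 2*I*z + 8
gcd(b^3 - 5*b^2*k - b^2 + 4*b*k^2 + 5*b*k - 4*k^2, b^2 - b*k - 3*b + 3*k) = b - k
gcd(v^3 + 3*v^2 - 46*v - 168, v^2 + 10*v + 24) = v^2 + 10*v + 24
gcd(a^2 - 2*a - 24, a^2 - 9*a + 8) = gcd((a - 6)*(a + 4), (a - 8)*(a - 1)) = 1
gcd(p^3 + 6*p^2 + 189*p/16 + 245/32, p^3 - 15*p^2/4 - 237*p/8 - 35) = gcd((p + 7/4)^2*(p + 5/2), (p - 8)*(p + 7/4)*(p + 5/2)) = p^2 + 17*p/4 + 35/8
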